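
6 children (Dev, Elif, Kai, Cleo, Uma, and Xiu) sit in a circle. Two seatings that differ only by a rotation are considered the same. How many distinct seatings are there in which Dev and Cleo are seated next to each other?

48

Treat {Dev, Cleo} as one unit (2 internal orders) and seat the resulting 5 units around the table: (4)! circular arrangements.
So 2 × (4)! = 2 × 24 = 48.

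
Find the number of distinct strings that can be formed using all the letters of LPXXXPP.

140

LPXXXPP has 7 letters with P appearing 3 times and X appearing 3 times.
The number of distinct arrangements is 7!/(3!·3!) = 5040/36 = 140.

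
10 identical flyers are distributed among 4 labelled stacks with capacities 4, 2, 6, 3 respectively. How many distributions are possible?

Ignoring the caps, the number of non-negative solutions to x_1+…+x_4 = 10 is C(13,3) = 286.
Subtract solutions that violate a single cap (substitute x_i' = x_i − (cap_i+1)): x_1 ≥ 5 gives C(8,3) = 56; x_2 ≥ 3 gives C(10,3) = 120; x_3 ≥ 7 gives C(6,3) = 20; x_4 ≥ 4 gives C(9,3) = 84. Together 280.
Add back pairs where two caps are both exceeded: 10 + 0 + 4 + 1 + 20 + 0 = 35.
By inclusion–exclusion the count is 286 − 280 + 35 = 41.

41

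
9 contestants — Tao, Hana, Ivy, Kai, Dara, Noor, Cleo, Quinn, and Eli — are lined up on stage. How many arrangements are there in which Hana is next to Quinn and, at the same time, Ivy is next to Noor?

Treat {Hana,Quinn} as one block (2 orders) and {Ivy,Noor} as another (2 orders).
That leaves 7 units to arrange: 2 × 2 × 7! = 4 × 5040 = 20160.

20160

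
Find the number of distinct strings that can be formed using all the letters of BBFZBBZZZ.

BBFZBBZZZ has 9 letters with B appearing 4 times and Z appearing 4 times.
So there are 9! / (4!·4!) = 630 distinguishable arrangements.

630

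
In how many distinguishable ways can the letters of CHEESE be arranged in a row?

120

The 6 letters of CHEESE have repeats: E appearing 3 times.
Dividing 6! = 720 by 3! = 6 for the repeated letters gives 120.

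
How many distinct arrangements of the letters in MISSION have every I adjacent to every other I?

360

Treat the 2 copies of I as a single block. The multiset to arrange is then {II, M, N, O, S, S}, 6 items in all.
That gives (6)!/(2!) = 360 arrangements.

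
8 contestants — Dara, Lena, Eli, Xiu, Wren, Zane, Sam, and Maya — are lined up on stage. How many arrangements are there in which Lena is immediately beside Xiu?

Place the 6 others and the Lena-Xiu pair as 7 objects in a line; the pair has 2 internal arrangements.
So the count is 2·(7)! = 10080.

10080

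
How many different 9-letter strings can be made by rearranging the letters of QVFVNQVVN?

The 9 letters of QVFVNQVVN have repeats: N appearing twice, Q appearing twice, and V appearing 4 times.
So there are 9! / (4!·2!·2!) = 3780 distinguishable arrangements.

3780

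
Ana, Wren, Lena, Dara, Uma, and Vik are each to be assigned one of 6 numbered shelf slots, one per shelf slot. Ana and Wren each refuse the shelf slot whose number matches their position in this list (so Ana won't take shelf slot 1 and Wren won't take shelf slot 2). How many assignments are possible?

504

Let Aᵢ (for i ∈ {1, 2}) be the placements that put person i in their forbidden shelf slot. Any j of these fix j positions, leaving (6−j)! ways to fill the rest, and there are C(2,j) ways to pick which j.
By inclusion–exclusion, the number of valid placements is Σ_{j=0}^{2} (−1)^j C(2,j)·(6−j)!.
Computing: 720 − 240 + 24 = 504.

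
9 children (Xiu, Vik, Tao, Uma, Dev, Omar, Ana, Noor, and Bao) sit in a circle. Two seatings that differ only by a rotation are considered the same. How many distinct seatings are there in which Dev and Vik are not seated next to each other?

All circular seatings of 9 people number (8)! = 40320.
Seatings with Dev beside Vik: treat them as a block with 2 internal orders, giving 2 × (7)! = 10080.
Subtracting, 40320 − 10080 = 30240.

30240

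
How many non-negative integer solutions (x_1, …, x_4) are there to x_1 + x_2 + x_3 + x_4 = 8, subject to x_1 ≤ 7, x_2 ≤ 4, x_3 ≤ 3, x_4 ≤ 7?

By stars and bars, unrestricted non-negative solutions to x_1+…+x_4 = 8 number C(8+3,3) = 165.
Subtract solutions that violate a single cap (substitute x_i' = x_i − (cap_i+1)): x_1 ≥ 8 gives C(3,3) = 1; x_2 ≥ 5 gives C(6,3) = 20; x_3 ≥ 4 gives C(7,3) = 35; x_4 ≥ 8 gives C(3,3) = 1. Together 57.
No two caps can be exceeded simultaneously, so the pair terms are all 0.
By inclusion–exclusion the count is 165 − 57 + 0 = 108.

108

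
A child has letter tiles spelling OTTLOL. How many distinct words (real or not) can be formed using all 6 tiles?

OTTLOL has 6 letters with L appearing twice, O appearing twice, and T appearing twice.
The number of distinct arrangements is 6!/(2!·2!·2!) = 720/8 = 90.

90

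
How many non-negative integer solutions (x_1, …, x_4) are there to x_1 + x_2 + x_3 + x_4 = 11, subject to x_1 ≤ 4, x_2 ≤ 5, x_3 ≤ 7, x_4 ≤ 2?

71

Without the upper bounds there are C(14,3) = 364 ways to split 11 among 4 variables.
Subtract solutions that violate a single cap (substitute x_i' = x_i − (cap_i+1)): x_1 ≥ 5 gives C(9,3) = 84; x_2 ≥ 6 gives C(8,3) = 56; x_3 ≥ 8 gives C(6,3) = 20; x_4 ≥ 3 gives C(11,3) = 165. Together 325.
Add back pairs where two caps are both exceeded: 1 + 0 + 20 + 0 + 10 + 1 = 32.
By inclusion–exclusion the count is 364 − 325 + 32 = 71.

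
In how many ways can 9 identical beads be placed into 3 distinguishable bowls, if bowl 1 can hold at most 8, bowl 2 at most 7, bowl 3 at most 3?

Ignoring the caps, the number of non-negative solutions to x_1+…+x_3 = 9 is C(11,2) = 55.
Subtract solutions that violate a single cap (substitute x_i' = x_i − (cap_i+1)): x_1 ≥ 9 gives C(2,2) = 1; x_2 ≥ 8 gives C(3,2) = 3; x_3 ≥ 4 gives C(7,2) = 21. Together 25.
No two caps can be exceeded simultaneously, so the pair terms are all 0.
By inclusion–exclusion the count is 55 − 25 + 0 = 30.

30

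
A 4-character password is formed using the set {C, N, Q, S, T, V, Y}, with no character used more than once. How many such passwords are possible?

840

This is a permutation of 4 out of 7: P(7,4) = 7!/3!.
7 × 6 × 5 × 4 = 840.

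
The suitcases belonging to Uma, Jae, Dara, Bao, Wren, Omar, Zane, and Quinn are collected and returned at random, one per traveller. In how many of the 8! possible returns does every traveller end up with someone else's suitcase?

Count assignments avoiding every fixed point. For any j of the 8 travellers fixed to their own suitcase, the other 8−j can be arranged in (8−j)! ways.
By inclusion–exclusion this is Σ_{j=0}^{8} (−1)^j C(8,j)·(8−j)!.
Computing: 40320 − 40320 + 20160 − 6720 + 1680 − 336 + 56 − 8 + 1 = 14833.

14833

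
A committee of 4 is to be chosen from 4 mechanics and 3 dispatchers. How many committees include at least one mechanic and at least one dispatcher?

With no constraint there are C(7,4) = 35 possible selections.
Subtract selections that omit an entire group: no mechanics → C(3,4) = 0; no dispatchers → C(4,4) = 1.
Both groups omitted at once is impossible, so 35 − 1 = 34.

34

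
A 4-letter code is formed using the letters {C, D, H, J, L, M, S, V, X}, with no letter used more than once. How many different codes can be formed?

3024

Choose and order 4 of the 9 symbols: the first letter has 9 options, the next 8, then 7, 6.
That product is 9 × 8 × 7 × 6 = 3024.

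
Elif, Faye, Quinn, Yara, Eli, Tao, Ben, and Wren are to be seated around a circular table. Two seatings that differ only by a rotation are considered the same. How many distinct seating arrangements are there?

Around a circle, 8 distinct people have 8!/8 = (7)! = 5040 rotationally distinct seatings.

5040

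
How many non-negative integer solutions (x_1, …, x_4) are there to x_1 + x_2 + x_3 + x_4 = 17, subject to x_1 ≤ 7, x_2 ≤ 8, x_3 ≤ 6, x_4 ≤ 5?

Without the upper bounds there are C(20,3) = 1140 ways to split 17 among 4 variables.
Subtract solutions that violate a single cap (substitute x_i' = x_i − (cap_i+1)): x_1 ≥ 8 gives C(12,3) = 220; x_2 ≥ 9 gives C(11,3) = 165; x_3 ≥ 7 gives C(13,3) = 286; x_4 ≥ 6 gives C(14,3) = 364. Together 1035.
Add back pairs where two caps are both exceeded: 1 + 10 + 20 + 4 + 10 + 35 = 80.
By inclusion–exclusion the count is 1140 − 1035 + 80 = 185.

185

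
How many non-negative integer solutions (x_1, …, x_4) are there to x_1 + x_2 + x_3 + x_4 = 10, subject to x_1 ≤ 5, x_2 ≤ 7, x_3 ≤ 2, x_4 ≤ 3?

62

Ignoring the caps, the number of non-negative solutions to x_1+…+x_4 = 10 is C(13,3) = 286.
Subtract solutions that violate a single cap (substitute x_i' = x_i − (cap_i+1)): x_1 ≥ 6 gives C(7,3) = 35; x_2 ≥ 8 gives C(5,3) = 10; x_3 ≥ 3 gives C(10,3) = 120; x_4 ≥ 4 gives C(9,3) = 84. Together 249.
Add back pairs where two caps are both exceeded: 0 + 4 + 1 + 0 + 0 + 20 = 25.
By inclusion–exclusion the count is 286 − 249 + 25 = 62.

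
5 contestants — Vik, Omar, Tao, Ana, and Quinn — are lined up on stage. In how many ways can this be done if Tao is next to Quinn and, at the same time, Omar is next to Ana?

Treat {Tao,Quinn} as one block (2 orders) and {Omar,Ana} as another (2 orders).
That leaves 3 units to arrange: 2 × 2 × 3! = 4 × 6 = 24.

24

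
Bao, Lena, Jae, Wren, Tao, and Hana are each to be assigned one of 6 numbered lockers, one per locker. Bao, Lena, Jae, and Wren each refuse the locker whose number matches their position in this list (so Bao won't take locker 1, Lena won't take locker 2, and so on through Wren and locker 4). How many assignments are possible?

362

Let Aᵢ (for 1 ≤ i ≤ 4) be the placements that put person i in their forbidden locker. Any j of these fix j positions, leaving (6−j)! ways to fill the rest, and there are C(4,j) ways to pick which j.
By inclusion–exclusion, the number of valid placements is Σ_{j=0}^{4} (−1)^j C(4,j)·(6−j)!.
Computing: 720 − 480 + 144 − 24 + 2 = 362.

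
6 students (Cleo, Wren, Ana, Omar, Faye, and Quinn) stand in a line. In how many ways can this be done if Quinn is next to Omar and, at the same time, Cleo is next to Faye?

96

Treat {Quinn,Omar} as one block (2 orders) and {Cleo,Faye} as another (2 orders).
That leaves 4 units to arrange: 2 × 2 × 4! = 4 × 24 = 96.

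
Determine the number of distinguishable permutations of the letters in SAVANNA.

The 7 letters of SAVANNA have repeats: A appearing 3 times and N appearing twice.
Dividing 7! = 5040 by 3!·2! = 12 for the repeated letters gives 420.

420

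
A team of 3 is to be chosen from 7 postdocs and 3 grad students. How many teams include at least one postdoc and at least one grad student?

84

Unrestricted: C(10,3) = 120 ways to pick any 3 of the 10.
Subtract selections that omit an entire group: no postdocs → C(3,3) = 1; no grad students → C(7,3) = 35.
Both groups omitted at once is impossible, so 120 − 36 = 84.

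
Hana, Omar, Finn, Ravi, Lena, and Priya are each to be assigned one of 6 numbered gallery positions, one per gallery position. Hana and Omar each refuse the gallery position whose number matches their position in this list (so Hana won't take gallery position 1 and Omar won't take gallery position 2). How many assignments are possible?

Let Aᵢ (for i ∈ {1, 2}) be the placements that put person i in their forbidden gallery position. Any j of these fix j positions, leaving (6−j)! ways to fill the rest, and there are C(2,j) ways to pick which j.
By inclusion–exclusion, the number of valid placements is Σ_{j=0}^{2} (−1)^j C(2,j)·(6−j)!.
Computing: 720 − 240 + 24 = 504.

504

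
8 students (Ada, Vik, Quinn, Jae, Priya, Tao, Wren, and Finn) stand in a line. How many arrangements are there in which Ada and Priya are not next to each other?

30240

There are 8! = 40320 arrangements in all. If Ada and Priya are adjacent, merging them into one block gives 2·(7)! = 10080 arrangements.
Complementary counting: 40320 − 10080 = 30240.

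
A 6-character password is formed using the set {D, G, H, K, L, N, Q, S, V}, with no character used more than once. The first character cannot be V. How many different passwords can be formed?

53760

The first character has 9−1 = 8 choices (anything except V).
The remaining 5 characters are filled from the other 8 symbols without repetition: 8 × 7 × 6 × 5 × 4 = 6720.
Total: 8 × 6720 = 53760.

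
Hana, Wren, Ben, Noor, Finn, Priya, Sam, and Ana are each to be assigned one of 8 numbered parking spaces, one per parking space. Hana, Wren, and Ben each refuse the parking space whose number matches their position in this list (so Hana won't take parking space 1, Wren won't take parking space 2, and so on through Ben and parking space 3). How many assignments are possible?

27240

Let Aᵢ (for i ∈ {1, 2, 3}) be the placements that put person i in their forbidden parking space. Any j of these fix j positions, leaving (8−j)! ways to fill the rest, and there are C(3,j) ways to pick which j.
By inclusion–exclusion, the number of valid placements is Σ_{j=0}^{3} (−1)^j C(3,j)·(8−j)!.
Computing: 40320 − 15120 + 2160 − 120 = 27240.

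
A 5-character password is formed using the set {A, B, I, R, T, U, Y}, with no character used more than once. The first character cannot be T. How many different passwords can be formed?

The first character has 7−1 = 6 choices (anything except T).
The remaining 4 characters are filled from the other 6 symbols without repetition: 6 × 5 × 4 × 3 = 360.
Total: 6 × 360 = 2160.

2160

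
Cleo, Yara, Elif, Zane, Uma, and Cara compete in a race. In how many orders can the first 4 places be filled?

There are 6 choices for 1st place, 5 for 2nd, and so on down to 3 for position 4.
That gives 6 × 5 × 4 × 3 = 360.

360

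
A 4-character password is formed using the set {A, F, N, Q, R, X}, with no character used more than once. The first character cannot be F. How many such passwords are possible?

300

The first character has 6−1 = 5 choices (anything except F).
The remaining 3 characters are filled from the other 5 symbols without repetition: 5 × 4 × 3 = 60.
Total: 5 × 60 = 300.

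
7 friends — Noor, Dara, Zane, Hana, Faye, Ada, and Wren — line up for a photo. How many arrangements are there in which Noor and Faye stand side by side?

Glue Noor and Faye into one block (2 internal orders), leaving 6 units to arrange in a row.
So the count is 2·(6)! = 1440.

1440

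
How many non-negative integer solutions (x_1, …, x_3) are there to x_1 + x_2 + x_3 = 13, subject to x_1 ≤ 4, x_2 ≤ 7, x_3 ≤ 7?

Without the upper bounds there are C(15,2) = 105 ways to split 13 among 3 variables.
Subtract solutions that violate a single cap (substitute x_i' = x_i − (cap_i+1)): x_1 ≥ 5 gives C(10,2) = 45; x_2 ≥ 8 gives C(7,2) = 21; x_3 ≥ 8 gives C(7,2) = 21. Together 87.
Add back pairs where two caps are both exceeded: 1 + 1 + 0 = 2.
By inclusion–exclusion the count is 105 − 87 + 2 = 20.

20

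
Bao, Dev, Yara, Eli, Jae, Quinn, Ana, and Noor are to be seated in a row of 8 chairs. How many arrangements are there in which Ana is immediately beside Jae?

10080

Place the 6 others and the Ana-Jae pair as 7 objects in a line; the pair has 2 internal arrangements.
So the count is 2·(7)! = 10080.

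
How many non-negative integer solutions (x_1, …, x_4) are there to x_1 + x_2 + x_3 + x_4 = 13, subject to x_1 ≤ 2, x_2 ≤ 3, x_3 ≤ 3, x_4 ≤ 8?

By stars and bars, unrestricted non-negative solutions to x_1+…+x_4 = 13 number C(13+3,3) = 560.
Subtract solutions that violate a single cap (substitute x_i' = x_i − (cap_i+1)): x_1 ≥ 3 gives C(13,3) = 286; x_2 ≥ 4 gives C(12,3) = 220; x_3 ≥ 4 gives C(12,3) = 220; x_4 ≥ 9 gives C(7,3) = 35. Together 761.
Add back pairs where two caps are both exceeded: 84 + 84 + 4 + 56 + 1 + 1 = 230.
Subtract triples: 10 + 0 + 0 + 0 = 10.
By inclusion–exclusion the count is 560 − 761 + 230 − 10 = 19.

19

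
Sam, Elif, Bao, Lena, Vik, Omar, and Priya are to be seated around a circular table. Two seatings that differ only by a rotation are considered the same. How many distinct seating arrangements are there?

Around a circle, 7 distinct people have 7!/7 = (6)! = 720 rotationally distinct seatings.

720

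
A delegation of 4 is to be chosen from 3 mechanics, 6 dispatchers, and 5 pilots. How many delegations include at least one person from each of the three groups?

Unrestricted: C(14,4) = 1001 ways to pick any 4 of the 14.
Subtract selections that omit an entire group: no mechanics → C(11,4) = 330; no dispatchers → C(8,4) = 70; no pilots → C(9,4) = 126.
Add back selections omitting two groups (i.e. drawn from a single group): C(3,4) + C(6,4) + C(5,4) = 20.
By inclusion–exclusion: 1001 − 526 + 20 = 495.

495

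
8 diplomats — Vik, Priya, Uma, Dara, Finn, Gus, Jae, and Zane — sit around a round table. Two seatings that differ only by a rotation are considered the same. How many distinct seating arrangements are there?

Fix one person's seat to break rotational symmetry; the remaining 7 people can be arranged in (7)! = 5040 ways.

5040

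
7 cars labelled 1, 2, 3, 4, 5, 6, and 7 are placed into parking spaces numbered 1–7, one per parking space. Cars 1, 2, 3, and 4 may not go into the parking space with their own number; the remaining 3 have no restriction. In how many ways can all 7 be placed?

2790

Let Aᵢ (for 1 ≤ i ≤ 4) be the placements that put car i in its forbidden parking space. Any j of these fix j positions, leaving (7−j)! ways to fill the rest, and there are C(4,j) ways to pick which j.
By inclusion–exclusion, the number of valid placements is Σ_{j=0}^{4} (−1)^j C(4,j)·(7−j)!.
Computing: 5040 − 2880 + 720 − 96 + 6 = 2790.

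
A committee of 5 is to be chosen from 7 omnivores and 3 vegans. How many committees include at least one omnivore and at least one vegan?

With no constraint there are C(10,5) = 252 possible selections.
Subtract selections that omit an entire group: no omnivores → C(3,5) = 0; no vegans → C(7,5) = 21.
Both groups omitted at once is impossible, so 252 − 21 = 231.

231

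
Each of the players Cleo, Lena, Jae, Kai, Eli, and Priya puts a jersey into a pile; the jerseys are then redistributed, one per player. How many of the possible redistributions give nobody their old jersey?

Let Aᵢ be the assignments in which player i gets their old jersey. We want the size of the complement of A₁∪…∪A_6.
By inclusion–exclusion this is Σ_{j=0}^{6} (−1)^j C(6,j)·(6−j)!.
Computing: 720 − 720 + 360 − 120 + 30 − 6 + 1 = 265.

265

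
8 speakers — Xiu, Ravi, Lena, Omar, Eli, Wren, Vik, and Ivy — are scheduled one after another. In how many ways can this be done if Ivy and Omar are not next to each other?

30240

Of the 8! = 40320 arrangements, those with Ivy and Omar adjacent number 2 × 7! = 10080 (treat the pair as a block with 2 internal orders).
Complementary counting: 40320 − 10080 = 30240.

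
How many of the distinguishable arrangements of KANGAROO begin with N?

1260

Fix N in the first position and arrange the remaining 7 letters.
Those 7 letters have A appearing twice and O appearing twice, giving (7)!/(2!·2!) = 1260.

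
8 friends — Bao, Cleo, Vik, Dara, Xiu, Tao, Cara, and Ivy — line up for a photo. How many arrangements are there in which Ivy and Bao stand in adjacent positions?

Treat {Ivy, Bao} as a single unit. There are 7 units to order, and the pair itself can be ordered 2 ways.
That gives 2 × 7! = 2 × 5040 = 10080.

10080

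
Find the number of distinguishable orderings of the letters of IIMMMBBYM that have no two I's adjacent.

2940

There are 9!/(4!·2!·2!) = 3780 arrangements of IIMMMBBYM in total.
Arrangements with the I's together: treat II as one letter, giving (8)!/(4!·2!) = 840.
Subtracting, 3780 − 840 = 2940 arrangements keep the I's apart.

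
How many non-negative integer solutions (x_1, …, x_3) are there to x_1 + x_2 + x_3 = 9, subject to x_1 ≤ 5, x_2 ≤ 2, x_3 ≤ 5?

9

Without the upper bounds there are C(11,2) = 55 ways to split 9 among 3 variables.
Subtract solutions that violate a single cap (substitute x_i' = x_i − (cap_i+1)): x_1 ≥ 6 gives C(5,2) = 10; x_2 ≥ 3 gives C(8,2) = 28; x_3 ≥ 6 gives C(5,2) = 10. Together 48.
Add back pairs where two caps are both exceeded: 1 + 0 + 1 = 2.
By inclusion–exclusion the count is 55 − 48 + 2 = 9.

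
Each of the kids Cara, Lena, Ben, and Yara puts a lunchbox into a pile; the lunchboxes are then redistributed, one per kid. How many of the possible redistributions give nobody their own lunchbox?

Let Aᵢ be the assignments in which kid i gets their own lunchbox. We want the size of the complement of A₁∪…∪A_4.
By inclusion–exclusion this is Σ_{j=0}^{4} (−1)^j C(4,j)·(4−j)!.
Computing: 24 − 24 + 12 − 4 + 1 = 9.

9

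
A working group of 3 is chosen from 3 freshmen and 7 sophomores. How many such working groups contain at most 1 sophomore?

22

Split by how many sophomores are chosen (0 through 1).
Sum: C(7,0)·C(3,3) + C(7,1)·C(3,2) = 1 + 21 = 22.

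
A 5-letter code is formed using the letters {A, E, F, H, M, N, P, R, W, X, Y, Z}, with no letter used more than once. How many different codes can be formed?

95040

Choose and order 5 of the 12 symbols: the first letter has 12 options, the next 11, and so on down to 8.
That product is 12 × 11 × 10 × 9 × 8 = 95040.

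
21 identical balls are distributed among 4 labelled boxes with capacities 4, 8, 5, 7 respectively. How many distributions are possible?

20

Without the upper bounds there are C(24,3) = 2024 ways to split 21 among 4 boxes.
Subtract solutions that violate a single cap (substitute x_i' = x_i − (cap_i+1)): x_1 ≥ 5 gives C(19,3) = 969; x_2 ≥ 9 gives C(15,3) = 455; x_3 ≥ 6 gives C(18,3) = 816; x_4 ≥ 8 gives C(16,3) = 560. Together 2800.
Add back pairs where two caps are both exceeded: 120 + 286 + 165 + 84 + 35 + 120 = 810.
Subtract triples: 4 + 0 + 10 + 0 = 14.
By inclusion–exclusion the count is 2024 − 2800 + 810 − 14 = 20.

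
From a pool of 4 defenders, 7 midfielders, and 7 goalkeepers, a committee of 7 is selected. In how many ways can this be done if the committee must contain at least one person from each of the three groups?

27734

Total 7-person selections from all 18: C(18,7) = 31824.
Subtract selections that omit an entire group: no defenders → C(14,7) = 3432; no midfielders → C(11,7) = 330; no goalkeepers → C(11,7) = 330.
Add back selections omitting two groups (i.e. drawn from a single group): C(4,7) + C(7,7) + C(7,7) = 2.
By inclusion–exclusion: 31824 − 4092 + 2 = 27734.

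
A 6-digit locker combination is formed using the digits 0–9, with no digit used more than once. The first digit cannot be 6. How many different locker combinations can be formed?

136080

The first digit has 10−1 = 9 choices (anything except 6).
The remaining 5 digits are filled from the other 9 symbols without repetition: 9 × 8 × 7 × 6 × 5 = 15120.
Total: 9 × 15120 = 136080.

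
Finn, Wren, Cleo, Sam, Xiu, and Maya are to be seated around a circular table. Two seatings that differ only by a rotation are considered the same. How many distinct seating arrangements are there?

Fix one person's seat to break rotational symmetry; the remaining 5 people can be arranged in (5)! = 120 ways.

120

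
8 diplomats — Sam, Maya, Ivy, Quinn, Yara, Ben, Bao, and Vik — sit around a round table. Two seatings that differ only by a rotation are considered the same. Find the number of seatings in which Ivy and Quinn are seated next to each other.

Glue Ivy and Quinn into a block (2 internal orders). Seating 7 units around a circle gives (6)! arrangements.
So 2 × (6)! = 2 × 720 = 1440.

1440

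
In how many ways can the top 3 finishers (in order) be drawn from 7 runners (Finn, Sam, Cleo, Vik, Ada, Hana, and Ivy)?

This is an ordered selection of 3 from 7: P(7,3).
That gives 7 × 6 × 5 = 210.

210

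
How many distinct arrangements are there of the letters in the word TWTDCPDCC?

Letter multiplicities in TWTDCPDCC: C×3, D×2, P×1, T×2, W×1.
So there are 9! / (3!·2!·2!) = 15120 distinguishable arrangements.

15120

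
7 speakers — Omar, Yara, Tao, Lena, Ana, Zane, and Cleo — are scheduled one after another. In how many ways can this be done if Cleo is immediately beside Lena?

1440

Treat {Cleo, Lena} as a single unit. There are 6 units to order, and the pair itself can be ordered 2 ways.
So the count is 2·(6)! = 1440.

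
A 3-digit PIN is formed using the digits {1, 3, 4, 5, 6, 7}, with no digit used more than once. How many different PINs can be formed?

120

Choose and order 3 of the 6 symbols: the first digit has 6 options, the next 5, then 4.
6 × 5 × 4 = 120.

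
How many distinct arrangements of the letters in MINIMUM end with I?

120

With the last slot taken by I, it remains to arrange the other 6 letters (MNIMUM).
Those 6 letters have M appearing 3 times, giving (6)!/(3!) = 120.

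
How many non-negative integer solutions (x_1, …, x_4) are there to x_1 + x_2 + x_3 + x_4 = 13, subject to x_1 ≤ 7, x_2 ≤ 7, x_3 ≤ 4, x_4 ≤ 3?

108

Without the upper bounds there are C(16,3) = 560 ways to split 13 among 4 variables.
Subtract solutions that violate a single cap (substitute x_i' = x_i − (cap_i+1)): x_1 ≥ 8 gives C(8,3) = 56; x_2 ≥ 8 gives C(8,3) = 56; x_3 ≥ 5 gives C(11,3) = 165; x_4 ≥ 4 gives C(12,3) = 220. Together 497.
Add back pairs where two caps are both exceeded: 0 + 1 + 4 + 1 + 4 + 35 = 45.
By inclusion–exclusion the count is 560 − 497 + 45 = 108.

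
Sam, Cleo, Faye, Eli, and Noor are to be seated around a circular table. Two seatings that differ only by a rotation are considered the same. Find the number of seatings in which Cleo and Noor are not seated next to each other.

Without the restriction there are (4)! = 24 seatings.
Seatings with Cleo beside Noor: treat them as a block with 2 internal orders, giving 2 × (3)! = 12.
Subtracting, 24 − 12 = 12.

12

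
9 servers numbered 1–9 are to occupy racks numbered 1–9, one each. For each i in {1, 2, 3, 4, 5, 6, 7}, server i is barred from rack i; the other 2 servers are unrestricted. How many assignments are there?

165016

Let Aᵢ (for 1 ≤ i ≤ 7) be the placements that put server i in its forbidden rack. Any j of these fix j positions, leaving (9−j)! ways to fill the rest, and there are C(7,j) ways to pick which j.
By inclusion–exclusion, the number of valid placements is Σ_{j=0}^{7} (−1)^j C(7,j)·(9−j)!.
Computing: 362880 − 282240 + 105840 − 25200 + 4200 − 504 + 42 − 2 = 165016.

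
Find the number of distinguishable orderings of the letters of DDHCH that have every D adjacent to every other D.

Treat the 2 copies of D as a single block. The multiset to arrange is then {DD, C, H, H}, 4 items in all.
That gives (4)!/(2!) = 12 arrangements.

12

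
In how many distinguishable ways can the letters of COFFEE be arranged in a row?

180

Letter multiplicities in COFFEE: C×1, E×2, F×2, O×1.
The number of distinct arrangements is 6!/(2!·2!) = 720/4 = 180.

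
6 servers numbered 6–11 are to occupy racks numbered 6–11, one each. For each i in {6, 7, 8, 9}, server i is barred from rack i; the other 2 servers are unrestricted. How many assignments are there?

362

Let Aᵢ (for 6 ≤ i ≤ 9) be the placements that put server i in its forbidden rack. Any j of these fix j positions, leaving (6−j)! ways to fill the rest, and there are C(4,j) ways to pick which j.
By inclusion–exclusion, the number of valid placements is Σ_{j=0}^{4} (−1)^j C(4,j)·(6−j)!.
Computing: 720 − 480 + 144 − 24 + 2 = 362.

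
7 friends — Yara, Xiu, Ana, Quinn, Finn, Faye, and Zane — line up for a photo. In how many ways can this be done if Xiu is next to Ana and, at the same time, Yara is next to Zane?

480

Treat {Xiu,Ana} as one block (2 orders) and {Yara,Zane} as another (2 orders).
That leaves 5 units to arrange: 2 × 2 × 5! = 4 × 120 = 480.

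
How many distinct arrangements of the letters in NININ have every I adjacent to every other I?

Treat the 2 copies of I as a single block. The multiset to arrange is then {II, N, N, N}, 4 items in all.
That gives (4)!/(3!) = 4 arrangements.

4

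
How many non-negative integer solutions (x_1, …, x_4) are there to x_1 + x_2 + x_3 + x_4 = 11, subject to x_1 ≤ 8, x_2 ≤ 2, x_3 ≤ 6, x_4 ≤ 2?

53

Ignoring the caps, the number of non-negative solutions to x_1+…+x_4 = 11 is C(14,3) = 364.
Subtract solutions that violate a single cap (substitute x_i' = x_i − (cap_i+1)): x_1 ≥ 9 gives C(5,3) = 10; x_2 ≥ 3 gives C(11,3) = 165; x_3 ≥ 7 gives C(7,3) = 35; x_4 ≥ 3 gives C(11,3) = 165. Together 375.
Add back pairs where two caps are both exceeded: 0 + 0 + 0 + 4 + 56 + 4 = 64.
By inclusion–exclusion the count is 364 − 375 + 64 = 53.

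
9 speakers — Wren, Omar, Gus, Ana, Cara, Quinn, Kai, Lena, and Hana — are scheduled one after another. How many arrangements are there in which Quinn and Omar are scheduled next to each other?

80640

Glue Quinn and Omar into one block (2 internal orders), leaving 8 units to arrange in a row.
That gives 2 × 8! = 2 × 40320 = 80640.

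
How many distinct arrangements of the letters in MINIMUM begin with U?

60

Fix U in the first position and arrange the remaining 6 letters.
Those 6 letters have I appearing twice and M appearing 3 times, giving (6)!/(3!·2!) = 60.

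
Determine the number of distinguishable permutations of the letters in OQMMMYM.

Letter multiplicities in OQMMMYM: M×4, O×1, Q×1, Y×1.
Dividing 7! = 5040 by 4! = 24 for the repeated letters gives 210.

210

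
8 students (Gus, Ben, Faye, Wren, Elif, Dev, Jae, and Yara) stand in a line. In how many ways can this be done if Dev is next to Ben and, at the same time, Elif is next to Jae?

Treat {Dev,Ben} as one block (2 orders) and {Elif,Jae} as another (2 orders).
That leaves 6 units to arrange: 2 × 2 × 6! = 4 × 720 = 2880.

2880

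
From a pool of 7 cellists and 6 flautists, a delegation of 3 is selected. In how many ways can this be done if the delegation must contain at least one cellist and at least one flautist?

231

Total 3-person selections from all 13: C(13,3) = 286.
Subtract selections that omit an entire group: no cellists → C(6,3) = 20; no flautists → C(7,3) = 35.
Both groups omitted at once is impossible, so 286 − 55 = 231.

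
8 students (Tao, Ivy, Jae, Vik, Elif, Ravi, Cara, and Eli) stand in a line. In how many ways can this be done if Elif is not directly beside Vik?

There are 8! = 40320 arrangements in all. If Elif and Vik are adjacent, merging them into one block gives 2·(7)! = 10080 arrangements.
So 40320 − 10080 = 30240 arrangements keep them apart.

30240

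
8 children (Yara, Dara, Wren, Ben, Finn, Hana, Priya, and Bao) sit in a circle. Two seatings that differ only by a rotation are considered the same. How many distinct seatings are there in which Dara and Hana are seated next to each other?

1440

Treat {Dara, Hana} as one unit (2 internal orders) and seat the resulting 7 units around the table: (6)! circular arrangements.
So 2 × (6)! = 2 × 720 = 1440.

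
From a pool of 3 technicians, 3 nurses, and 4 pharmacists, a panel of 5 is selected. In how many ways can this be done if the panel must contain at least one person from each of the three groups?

204

With no constraint there are C(10,5) = 252 possible selections.
Subtract selections that omit an entire group: no technicians → C(7,5) = 21; no nurses → C(7,5) = 21; no pharmacists → C(6,5) = 6.
Add back selections omitting two groups (i.e. drawn from a single group): C(3,5) + C(3,5) + C(4,5) = 0.
By inclusion–exclusion: 252 − 48 + 0 = 204.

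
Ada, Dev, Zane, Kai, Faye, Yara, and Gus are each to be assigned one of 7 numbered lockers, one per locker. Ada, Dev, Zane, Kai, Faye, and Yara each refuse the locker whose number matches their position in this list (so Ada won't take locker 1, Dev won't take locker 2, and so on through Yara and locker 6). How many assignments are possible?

2119

Let Aᵢ (for 1 ≤ i ≤ 6) be the placements that put person i in their forbidden locker. Any j of these fix j positions, leaving (7−j)! ways to fill the rest, and there are C(6,j) ways to pick which j.
By inclusion–exclusion, the number of valid placements is Σ_{j=0}^{6} (−1)^j C(6,j)·(7−j)!.
Computing: 5040 − 4320 + 1800 − 480 + 90 − 12 + 1 = 2119.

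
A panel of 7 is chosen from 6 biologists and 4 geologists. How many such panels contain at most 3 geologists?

Split by how many geologists are chosen (0 through 3).
Sum: C(4,0)·C(6,7) + C(4,1)·C(6,6) + C(4,2)·C(6,5) + C(4,3)·C(6,4) = 0 + 4 + 36 + 60 = 100.

100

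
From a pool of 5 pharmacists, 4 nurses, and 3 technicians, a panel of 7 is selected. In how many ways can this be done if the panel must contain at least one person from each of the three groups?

747

Unrestricted: C(12,7) = 792 ways to pick any 7 of the 12.
Selections missing a whole group: no pharmacists → C(7,7) = 1; no nurses → C(8,7) = 8; no technicians → C(9,7) = 36.
Add back selections omitting two groups (i.e. drawn from a single group): C(5,7) + C(4,7) + C(3,7) = 0.
By inclusion–exclusion: 792 − 45 + 0 = 747.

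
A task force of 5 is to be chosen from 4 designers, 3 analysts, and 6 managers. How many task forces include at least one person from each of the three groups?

With no constraint there are C(13,5) = 1287 possible selections.
Subtract selections that omit an entire group: no designers → C(9,5) = 126; no analysts → C(10,5) = 252; no managers → C(7,5) = 21.
Add back selections omitting two groups (i.e. drawn from a single group): C(4,5) + C(3,5) + C(6,5) = 6.
By inclusion–exclusion: 1287 − 399 + 6 = 894.

894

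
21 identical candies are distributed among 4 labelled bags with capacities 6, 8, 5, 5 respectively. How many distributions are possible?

Ignoring the caps, the number of non-negative solutions to x_1+…+x_4 = 21 is C(24,3) = 2024.
Subtract solutions that violate a single cap (substitute x_i' = x_i − (cap_i+1)): x_1 ≥ 7 gives C(17,3) = 680; x_2 ≥ 9 gives C(15,3) = 455; x_3 ≥ 6 gives C(18,3) = 816; x_4 ≥ 6 gives C(18,3) = 816. Together 2767.
Add back pairs where two caps are both exceeded: 56 + 165 + 165 + 84 + 84 + 220 = 774.
Subtract triples: 0 + 0 + 10 + 1 = 11.
By inclusion–exclusion the count is 2024 − 2767 + 774 − 11 = 20.

20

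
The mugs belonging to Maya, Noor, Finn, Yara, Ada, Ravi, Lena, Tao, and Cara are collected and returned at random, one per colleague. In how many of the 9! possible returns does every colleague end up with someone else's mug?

133496

Count assignments avoiding every fixed point. For any j of the 9 colleagues fixed to their own mug, the other 9−j can be arranged in (9−j)! ways.
By inclusion–exclusion this is Σ_{j=0}^{9} (−1)^j C(9,j)·(9−j)!.
Computing: 362880 − 362880 + 181440 − 60480 + 15120 − 3024 + 504 − 72 + 9 − 1 = 133496.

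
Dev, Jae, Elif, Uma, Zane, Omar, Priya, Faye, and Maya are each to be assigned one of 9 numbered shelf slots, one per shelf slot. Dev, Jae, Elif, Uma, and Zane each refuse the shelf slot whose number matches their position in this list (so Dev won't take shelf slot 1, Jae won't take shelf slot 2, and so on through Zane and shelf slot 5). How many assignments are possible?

205056

Let Aᵢ (for 1 ≤ i ≤ 5) be the placements that put person i in their forbidden shelf slot. Any j of these fix j positions, leaving (9−j)! ways to fill the rest, and there are C(5,j) ways to pick which j.
By inclusion–exclusion, the number of valid placements is Σ_{j=0}^{5} (−1)^j C(5,j)·(9−j)!.
Computing: 362880 − 201600 + 50400 − 7200 + 600 − 24 = 205056.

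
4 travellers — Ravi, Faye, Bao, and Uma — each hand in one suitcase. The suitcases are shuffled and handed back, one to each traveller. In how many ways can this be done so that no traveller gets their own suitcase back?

9

This is the derangement count D_4: permutations of 4 items with no fixed point.
By inclusion–exclusion this is Σ_{j=0}^{4} (−1)^j C(4,j)·(4−j)!.
Computing: 24 − 24 + 12 − 4 + 1 = 9.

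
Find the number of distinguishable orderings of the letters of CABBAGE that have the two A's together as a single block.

360

Treat the 2 copies of A as a single block. The multiset to arrange is then {AA, B, B, C, E, G}, 6 items in all.
That gives (6)!/(2!) = 360 arrangements.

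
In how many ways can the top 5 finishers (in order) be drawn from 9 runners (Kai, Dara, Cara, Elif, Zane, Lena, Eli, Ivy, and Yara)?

There are 9 choices for 1st place, 8 for 2nd, and so on down to 5 for position 5.
That gives 9 × 8 × 7 × 6 × 5 = 15120.

15120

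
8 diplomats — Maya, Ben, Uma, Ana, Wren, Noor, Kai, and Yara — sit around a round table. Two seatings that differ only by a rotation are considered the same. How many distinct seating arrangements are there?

5040

Seat Maya anywhere (absorbing the rotational symmetry), then permute the other 7: (7)! = 5040.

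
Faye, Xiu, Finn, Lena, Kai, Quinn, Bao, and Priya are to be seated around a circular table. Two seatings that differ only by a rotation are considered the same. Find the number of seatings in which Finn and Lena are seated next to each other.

1440

Treat {Finn, Lena} as one unit (2 internal orders) and seat the resulting 7 units around the table: (6)! circular arrangements.
So 2 × (6)! = 2 × 720 = 1440.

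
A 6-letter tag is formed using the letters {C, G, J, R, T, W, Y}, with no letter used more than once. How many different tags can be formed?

5040

With no repetition, fill the 6 letters in order: 7 choices, then 6, down to 2.
That product is 7 × 6 × 5 × 4 × 3 × 2 = 5040.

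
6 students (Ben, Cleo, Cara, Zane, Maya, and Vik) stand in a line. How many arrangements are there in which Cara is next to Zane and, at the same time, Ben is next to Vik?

Treat {Cara,Zane} as one block (2 orders) and {Ben,Vik} as another (2 orders).
That leaves 4 units to arrange: 2 × 2 × 4! = 4 × 24 = 96.

96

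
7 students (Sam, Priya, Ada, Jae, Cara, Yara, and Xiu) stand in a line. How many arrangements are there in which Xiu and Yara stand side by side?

1440

Glue Xiu and Yara into one block (2 internal orders), leaving 6 units to arrange in a row.
That gives 2 × 6! = 2 × 720 = 1440.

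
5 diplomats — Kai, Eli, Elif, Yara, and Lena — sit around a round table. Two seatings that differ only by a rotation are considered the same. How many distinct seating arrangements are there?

Around a circle, 5 distinct people have 5!/5 = (4)! = 24 rotationally distinct seatings.

24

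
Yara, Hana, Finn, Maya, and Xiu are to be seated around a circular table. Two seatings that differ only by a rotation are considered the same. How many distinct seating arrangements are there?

Seat Yara anywhere (absorbing the rotational symmetry), then permute the other 4: (4)! = 24.

24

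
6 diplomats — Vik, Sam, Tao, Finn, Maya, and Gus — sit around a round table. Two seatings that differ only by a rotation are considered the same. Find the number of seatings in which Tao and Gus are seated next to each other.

Glue Tao and Gus into a block (2 internal orders). Seating 5 units around a circle gives (4)! arrangements.
So 2 × (4)! = 2 × 24 = 48.

48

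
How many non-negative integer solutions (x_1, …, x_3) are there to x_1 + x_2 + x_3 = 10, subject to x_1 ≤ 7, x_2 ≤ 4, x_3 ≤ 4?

19

Without the upper bounds there are C(12,2) = 66 ways to split 10 among 3 variables.
Subtract solutions that violate a single cap (substitute x_i' = x_i − (cap_i+1)): x_1 ≥ 8 gives C(4,2) = 6; x_2 ≥ 5 gives C(7,2) = 21; x_3 ≥ 5 gives C(7,2) = 21. Together 48.
Add back pairs where two caps are both exceeded: 0 + 0 + 1 = 1.
By inclusion–exclusion the count is 66 − 48 + 1 = 19.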